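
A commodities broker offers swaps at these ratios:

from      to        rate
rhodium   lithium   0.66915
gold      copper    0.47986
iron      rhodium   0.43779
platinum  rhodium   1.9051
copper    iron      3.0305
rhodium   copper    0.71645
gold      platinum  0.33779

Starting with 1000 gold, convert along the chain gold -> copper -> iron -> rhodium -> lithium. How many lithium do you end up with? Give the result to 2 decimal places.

426.01

1000 gold × 0.47986 = 479.86 copper
479.86 copper × 3.0305 = 1454.21573 iron
1454.21573 iron × 0.43779 = 636.6411044367 rhodium
636.6411044367 rhodium × 0.66915 = 426.008395033817805 lithium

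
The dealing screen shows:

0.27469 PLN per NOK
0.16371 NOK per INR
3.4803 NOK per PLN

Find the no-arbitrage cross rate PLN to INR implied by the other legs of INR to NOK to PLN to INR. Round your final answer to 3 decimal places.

Known legs of the cycle: 0.16371 × 0.27469 = 0.0449694999
For no arbitrage the full-cycle product must be 1, so the missing rate is 1 / 0.0449694999 ≈ 22.23729.

22.237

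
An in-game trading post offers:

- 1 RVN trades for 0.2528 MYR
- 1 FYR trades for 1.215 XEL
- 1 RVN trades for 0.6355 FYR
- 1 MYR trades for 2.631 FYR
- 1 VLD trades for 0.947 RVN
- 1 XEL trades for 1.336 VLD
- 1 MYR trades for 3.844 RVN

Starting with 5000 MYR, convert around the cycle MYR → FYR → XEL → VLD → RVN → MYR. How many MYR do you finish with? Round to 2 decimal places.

5000 MYR × 2.631 = 13155 FYR
13155 FYR × 1.215 = 15983.325 XEL
15983.325 XEL × 1.336 = 21353.7222 VLD
21353.7222 VLD × 0.947 = 20221.9749234 RVN
20221.9749234 RVN × 0.2528 = 5112.11526063552 MYR

5112.12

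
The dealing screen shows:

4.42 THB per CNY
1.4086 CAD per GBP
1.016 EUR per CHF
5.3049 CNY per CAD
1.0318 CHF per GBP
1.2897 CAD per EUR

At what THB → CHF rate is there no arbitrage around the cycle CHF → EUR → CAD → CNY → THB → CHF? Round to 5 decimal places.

0.03255

Known legs of the cycle: 1.016 × 1.2897 × 5.3049 × 4.42 = 30.7242916349616
For no arbitrage the full-cycle product must be 1, so the missing rate is 1 / 30.7242916349616 ≈ 0.0325475.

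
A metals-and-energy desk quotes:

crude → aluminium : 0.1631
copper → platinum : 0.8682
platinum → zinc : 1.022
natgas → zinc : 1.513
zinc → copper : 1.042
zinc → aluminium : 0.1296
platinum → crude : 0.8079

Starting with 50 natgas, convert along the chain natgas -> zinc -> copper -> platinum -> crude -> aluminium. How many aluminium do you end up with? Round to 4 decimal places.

50 natgas × 1.513 = 75.65 zinc
75.65 zinc × 1.042 = 78.8273 copper
78.8273 copper × 0.8682 = 68.43786186 platinum
68.43786186 platinum × 0.8079 = 55.290948596694 crude
55.290948596694 crude × 0.1631 = 9.0179537161207914 aluminium

9.0180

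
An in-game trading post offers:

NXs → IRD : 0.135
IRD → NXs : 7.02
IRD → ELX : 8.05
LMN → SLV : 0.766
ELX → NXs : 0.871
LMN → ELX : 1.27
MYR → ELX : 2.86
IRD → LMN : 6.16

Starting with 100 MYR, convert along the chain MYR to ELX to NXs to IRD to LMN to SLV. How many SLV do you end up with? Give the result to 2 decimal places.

158.68

100 MYR × 2.86 = 286 ELX
286 ELX × 0.871 = 249.106 NXs
249.106 NXs × 0.135 = 33.62931 IRD
33.62931 IRD × 6.16 = 207.1565496 LMN
207.1565496 LMN × 0.766 = 158.6819169936 SLV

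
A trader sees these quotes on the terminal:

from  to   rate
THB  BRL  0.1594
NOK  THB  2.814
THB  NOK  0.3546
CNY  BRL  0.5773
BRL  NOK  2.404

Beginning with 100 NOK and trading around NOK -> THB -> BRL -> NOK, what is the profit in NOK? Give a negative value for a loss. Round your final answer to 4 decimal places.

100 NOK × 2.814 = 281.4 THB
281.4 THB × 0.1594 = 44.85516 BRL
44.85516 BRL × 2.404 = 107.83180464 NOK
Net change: 107.83180464 − 100 = 7.83180464 NOK

7.8318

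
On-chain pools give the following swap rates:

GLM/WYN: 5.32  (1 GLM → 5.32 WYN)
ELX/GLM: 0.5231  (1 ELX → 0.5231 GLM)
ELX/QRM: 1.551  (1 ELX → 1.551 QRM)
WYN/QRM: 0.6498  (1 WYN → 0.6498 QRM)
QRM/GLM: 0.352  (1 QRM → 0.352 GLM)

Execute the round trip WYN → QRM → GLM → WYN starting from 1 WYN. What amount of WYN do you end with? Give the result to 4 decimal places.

1.2168

1 WYN × 0.6498 = 0.6498 QRM
0.6498 QRM × 0.352 = 0.2287296 GLM
0.2287296 GLM × 5.32 = 1.216841472 WYN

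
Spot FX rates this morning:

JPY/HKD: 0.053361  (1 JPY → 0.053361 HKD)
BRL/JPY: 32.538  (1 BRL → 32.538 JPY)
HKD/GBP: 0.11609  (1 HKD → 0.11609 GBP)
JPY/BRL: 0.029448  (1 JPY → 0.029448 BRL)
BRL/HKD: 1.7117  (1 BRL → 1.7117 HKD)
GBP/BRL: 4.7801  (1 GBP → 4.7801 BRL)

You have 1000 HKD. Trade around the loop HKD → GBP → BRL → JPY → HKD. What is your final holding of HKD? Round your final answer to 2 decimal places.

963.49

1000 HKD × 0.11609 = 116.09 GBP
116.09 GBP × 4.7801 = 554.921809 BRL
554.921809 BRL × 32.538 = 18056.045821242 JPY
18056.045821242 JPY × 0.053361 = 963.488661067294362 HKD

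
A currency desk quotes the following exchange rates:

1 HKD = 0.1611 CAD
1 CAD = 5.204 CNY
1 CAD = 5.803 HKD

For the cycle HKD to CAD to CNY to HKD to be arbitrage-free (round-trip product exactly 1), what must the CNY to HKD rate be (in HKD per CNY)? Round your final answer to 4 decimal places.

Known legs of the cycle: 0.1611 × 5.204 = 0.8383644
For no arbitrage the full-cycle product must be 1, so the missing rate is 1 / 0.8383644 ≈ 1.192799.

1.1928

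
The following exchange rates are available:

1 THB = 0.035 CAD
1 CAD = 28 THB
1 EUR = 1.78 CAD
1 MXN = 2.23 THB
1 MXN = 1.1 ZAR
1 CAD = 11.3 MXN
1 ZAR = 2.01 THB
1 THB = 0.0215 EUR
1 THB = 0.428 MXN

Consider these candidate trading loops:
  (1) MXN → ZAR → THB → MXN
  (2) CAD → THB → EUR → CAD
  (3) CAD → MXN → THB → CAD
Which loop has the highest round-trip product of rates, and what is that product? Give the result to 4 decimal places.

1.0716

(1) 1.1 × 2.01 × 0.428 = 0.94631
(2) 28 × 0.0215 × 1.78 = 1.07156
(3) 11.3 × 2.23 × 0.035 = 0.88197
Highest is cycle (2) at 1.0716 (>1, arbitrage).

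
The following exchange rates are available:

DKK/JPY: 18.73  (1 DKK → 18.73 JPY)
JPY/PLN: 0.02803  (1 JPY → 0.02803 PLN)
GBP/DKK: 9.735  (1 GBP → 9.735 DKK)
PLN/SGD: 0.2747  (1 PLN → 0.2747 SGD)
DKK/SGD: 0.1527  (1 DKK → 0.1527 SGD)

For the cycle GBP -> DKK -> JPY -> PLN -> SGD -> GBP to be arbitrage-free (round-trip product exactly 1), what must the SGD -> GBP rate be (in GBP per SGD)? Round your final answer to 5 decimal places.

Known legs of the cycle: 9.735 × 18.73 × 0.02803 × 0.2747 = 1.40396244348855
For no arbitrage the full-cycle product must be 1, so the missing rate is 1 / 1.40396244348855 ≈ 0.7122698.

0.71227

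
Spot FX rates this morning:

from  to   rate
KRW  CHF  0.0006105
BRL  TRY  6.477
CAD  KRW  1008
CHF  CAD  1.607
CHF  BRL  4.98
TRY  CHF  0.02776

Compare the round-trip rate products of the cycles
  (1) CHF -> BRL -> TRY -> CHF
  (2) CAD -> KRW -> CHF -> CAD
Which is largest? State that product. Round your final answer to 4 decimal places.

0.9889

(1) 4.98 × 6.477 × 0.02776 = 0.89541
(2) 1008 × 0.0006105 × 1.607 = 0.98892
Highest is cycle (2) at 0.9889 (≤1, no arbitrage).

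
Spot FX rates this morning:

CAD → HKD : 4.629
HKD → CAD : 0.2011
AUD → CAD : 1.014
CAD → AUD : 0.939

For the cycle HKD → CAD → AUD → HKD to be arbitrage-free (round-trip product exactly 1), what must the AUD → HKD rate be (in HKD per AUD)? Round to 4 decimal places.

Known legs of the cycle: 0.2011 × 0.939 = 0.1888329
For no arbitrage the full-cycle product must be 1, so the missing rate is 1 / 0.1888329 ≈ 5.295687.

5.2957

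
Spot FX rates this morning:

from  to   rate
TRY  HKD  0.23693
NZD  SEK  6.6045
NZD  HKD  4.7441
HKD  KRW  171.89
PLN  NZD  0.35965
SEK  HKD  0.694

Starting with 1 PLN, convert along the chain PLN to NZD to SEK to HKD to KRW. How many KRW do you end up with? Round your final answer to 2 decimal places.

283.35

1 PLN × 0.35965 = 0.35965 NZD
0.35965 NZD × 6.6045 = 2.375308425 SEK
2.375308425 SEK × 0.694 = 1.64846404695 HKD
1.64846404695 HKD × 171.89 = 283.3544850302355 KRW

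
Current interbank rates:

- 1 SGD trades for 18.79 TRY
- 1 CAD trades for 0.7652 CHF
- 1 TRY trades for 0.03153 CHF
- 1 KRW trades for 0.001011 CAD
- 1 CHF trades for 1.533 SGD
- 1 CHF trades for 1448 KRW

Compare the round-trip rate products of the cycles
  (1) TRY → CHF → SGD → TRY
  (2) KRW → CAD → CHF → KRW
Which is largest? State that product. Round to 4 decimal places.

1.1202

(1) 0.03153 × 1.533 × 18.79 = 0.90822
(2) 0.001011 × 0.7652 × 1448 = 1.12020
Highest is cycle (2) at 1.1202 (>1, arbitrage).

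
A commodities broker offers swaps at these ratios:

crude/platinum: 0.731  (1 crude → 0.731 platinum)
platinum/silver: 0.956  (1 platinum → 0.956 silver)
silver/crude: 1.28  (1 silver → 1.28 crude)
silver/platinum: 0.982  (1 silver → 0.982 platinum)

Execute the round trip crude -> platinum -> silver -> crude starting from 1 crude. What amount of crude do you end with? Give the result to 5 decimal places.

0.89451

1 crude × 0.731 = 0.731 platinum
0.731 platinum × 0.956 = 0.698836 silver
0.698836 silver × 1.28 = 0.89451008 crude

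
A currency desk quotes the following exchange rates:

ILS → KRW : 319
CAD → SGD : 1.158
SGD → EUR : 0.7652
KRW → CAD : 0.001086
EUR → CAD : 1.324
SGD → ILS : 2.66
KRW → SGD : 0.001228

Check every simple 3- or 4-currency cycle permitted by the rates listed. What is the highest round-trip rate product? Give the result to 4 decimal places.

1.1732

CAD→SGD→EUR→CAD: 1.158 × 0.7652 × 1.324 = 1.17320
CAD→SGD→ILS→KRW→CAD: 1.158 × 2.66 × 319 × 0.001086 = 1.06711
KRW→SGD→ILS→KRW: 0.001228 × 2.66 × 319 = 1.04201
Maximum is CAD→SGD→EUR→CAD at 1.1732; arbitrage exists.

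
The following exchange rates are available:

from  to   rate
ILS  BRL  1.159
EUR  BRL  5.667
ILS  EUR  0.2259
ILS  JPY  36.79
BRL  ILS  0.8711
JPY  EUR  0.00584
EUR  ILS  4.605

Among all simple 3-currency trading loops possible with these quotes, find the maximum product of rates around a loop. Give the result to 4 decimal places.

1.1152

ILS→EUR→BRL→ILS: 0.2259 × 5.667 × 0.8711 = 1.11516
JPY→EUR→ILS→JPY: 0.00584 × 4.605 × 36.79 = 0.98940
Maximum is ILS→EUR→BRL→ILS at 1.1152; arbitrage exists.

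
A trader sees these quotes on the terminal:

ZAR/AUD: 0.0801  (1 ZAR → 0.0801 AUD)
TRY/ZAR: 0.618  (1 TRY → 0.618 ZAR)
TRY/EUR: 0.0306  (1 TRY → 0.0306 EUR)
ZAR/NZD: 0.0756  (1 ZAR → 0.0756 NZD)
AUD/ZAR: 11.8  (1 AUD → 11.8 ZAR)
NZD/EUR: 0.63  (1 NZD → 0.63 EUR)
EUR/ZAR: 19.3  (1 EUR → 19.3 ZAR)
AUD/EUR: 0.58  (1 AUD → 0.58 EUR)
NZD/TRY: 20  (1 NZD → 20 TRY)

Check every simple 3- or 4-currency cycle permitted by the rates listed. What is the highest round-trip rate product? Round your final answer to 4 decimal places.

NZD→TRY→ZAR→NZD: 20 × 0.618 × 0.0756 = 0.93442
NZD→EUR→ZAR→NZD: 0.63 × 19.3 × 0.0756 = 0.91922
AUD→EUR→ZAR→AUD: 0.58 × 19.3 × 0.0801 = 0.89664
NZD→TRY→EUR→ZAR→NZD: 20 × 0.0306 × 19.3 × 0.0756 = 0.89296
Maximum is NZD→TRY→ZAR→NZD at 0.9344; no arbitrage — every cycle loses value.

0.9344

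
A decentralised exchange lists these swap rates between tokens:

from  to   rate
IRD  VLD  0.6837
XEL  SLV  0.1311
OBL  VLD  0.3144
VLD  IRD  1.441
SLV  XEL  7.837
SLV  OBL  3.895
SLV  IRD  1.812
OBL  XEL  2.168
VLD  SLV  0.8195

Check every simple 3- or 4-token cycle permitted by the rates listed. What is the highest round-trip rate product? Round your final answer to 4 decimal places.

OBL→XEL→SLV→OBL: 2.168 × 0.1311 × 3.895 = 1.10706
IRD→VLD→SLV→IRD: 0.6837 × 0.8195 × 1.812 = 1.01525
OBL→VLD→SLV→OBL: 0.3144 × 0.8195 × 3.895 = 1.00355
Maximum is OBL→XEL→SLV→OBL at 1.1071; arbitrage exists.

1.1071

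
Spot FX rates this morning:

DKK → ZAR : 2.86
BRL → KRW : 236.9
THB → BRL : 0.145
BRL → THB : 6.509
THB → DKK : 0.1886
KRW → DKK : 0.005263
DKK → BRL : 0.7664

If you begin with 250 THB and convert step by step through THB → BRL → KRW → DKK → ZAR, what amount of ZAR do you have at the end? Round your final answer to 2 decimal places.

250 THB × 0.145 = 36.25 BRL
36.25 BRL × 236.9 = 8587.625 KRW
8587.625 KRW × 0.005263 = 45.196670375 DKK
45.196670375 DKK × 2.86 = 129.2624772725 ZAR

129.26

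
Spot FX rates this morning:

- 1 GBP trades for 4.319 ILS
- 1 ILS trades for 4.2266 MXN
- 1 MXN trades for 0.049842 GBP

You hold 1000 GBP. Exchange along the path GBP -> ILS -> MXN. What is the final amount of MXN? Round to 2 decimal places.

1000 GBP × 4.319 = 4319 ILS
4319 ILS × 4.2266 = 18254.6854 MXN

18254.69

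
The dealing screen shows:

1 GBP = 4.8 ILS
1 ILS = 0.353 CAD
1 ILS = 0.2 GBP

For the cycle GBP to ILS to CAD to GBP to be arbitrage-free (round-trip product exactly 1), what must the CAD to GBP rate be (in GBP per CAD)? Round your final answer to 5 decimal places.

Known legs of the cycle: 4.8 × 0.353 = 1.6944
For no arbitrage the full-cycle product must be 1, so the missing rate is 1 / 1.6944 ≈ 0.5901794.

0.59018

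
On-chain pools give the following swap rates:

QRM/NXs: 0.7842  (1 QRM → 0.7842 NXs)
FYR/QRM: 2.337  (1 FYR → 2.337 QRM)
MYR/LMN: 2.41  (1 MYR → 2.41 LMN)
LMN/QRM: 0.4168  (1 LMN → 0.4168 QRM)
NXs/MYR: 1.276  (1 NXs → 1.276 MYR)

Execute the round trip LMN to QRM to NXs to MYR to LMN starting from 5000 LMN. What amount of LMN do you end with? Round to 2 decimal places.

5025.65

5000 LMN × 0.4168 = 2084 QRM
2084 QRM × 0.7842 = 1634.2728 NXs
1634.2728 NXs × 1.276 = 2085.3320928 MYR
2085.3320928 MYR × 2.41 = 5025.650343648 LMN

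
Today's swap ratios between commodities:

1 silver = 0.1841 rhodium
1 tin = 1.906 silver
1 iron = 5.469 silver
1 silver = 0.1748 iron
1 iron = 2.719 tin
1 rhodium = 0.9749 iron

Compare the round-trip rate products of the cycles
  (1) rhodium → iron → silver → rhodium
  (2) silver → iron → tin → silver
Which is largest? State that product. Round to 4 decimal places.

(1) 0.9749 × 5.469 × 0.1841 = 0.98157
(2) 0.1748 × 2.719 × 1.906 = 0.90589
Highest is cycle (1) at 0.9816 (≤1, no arbitrage).

0.9816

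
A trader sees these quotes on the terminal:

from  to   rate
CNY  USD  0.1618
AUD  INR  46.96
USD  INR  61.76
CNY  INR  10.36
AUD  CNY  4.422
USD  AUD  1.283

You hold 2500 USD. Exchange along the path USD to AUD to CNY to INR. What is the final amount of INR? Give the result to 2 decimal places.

146941.73

2500 USD × 1.283 = 3207.5 AUD
3207.5 AUD × 4.422 = 14183.565 CNY
14183.565 CNY × 10.36 = 146941.7334 INR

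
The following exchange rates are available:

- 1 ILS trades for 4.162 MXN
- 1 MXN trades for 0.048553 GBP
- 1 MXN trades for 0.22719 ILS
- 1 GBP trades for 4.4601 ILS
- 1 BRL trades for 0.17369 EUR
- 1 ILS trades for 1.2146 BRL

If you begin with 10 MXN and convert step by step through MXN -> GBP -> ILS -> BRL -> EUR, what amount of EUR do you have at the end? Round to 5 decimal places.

10 MXN × 0.048553 = 0.48553 GBP
0.48553 GBP × 4.4601 = 2.165512353 ILS
2.165512353 ILS × 1.2146 = 2.6302313039538 BRL
2.6302313039538 BRL × 0.17369 = 0.456844875183735522 EUR

0.45684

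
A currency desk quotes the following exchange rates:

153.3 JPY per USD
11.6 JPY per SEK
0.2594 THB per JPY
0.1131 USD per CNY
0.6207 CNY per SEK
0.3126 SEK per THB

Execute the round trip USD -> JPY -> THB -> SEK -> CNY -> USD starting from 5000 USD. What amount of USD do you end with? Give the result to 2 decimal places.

5000 USD × 153.3 = 766500 JPY
766500 JPY × 0.2594 = 198830.1 THB
198830.1 THB × 0.3126 = 62154.28926 SEK
62154.28926 SEK × 0.6207 = 38579.167343682 CNY
38579.167343682 CNY × 0.1131 = 4363.3038265704342 USD

4363.30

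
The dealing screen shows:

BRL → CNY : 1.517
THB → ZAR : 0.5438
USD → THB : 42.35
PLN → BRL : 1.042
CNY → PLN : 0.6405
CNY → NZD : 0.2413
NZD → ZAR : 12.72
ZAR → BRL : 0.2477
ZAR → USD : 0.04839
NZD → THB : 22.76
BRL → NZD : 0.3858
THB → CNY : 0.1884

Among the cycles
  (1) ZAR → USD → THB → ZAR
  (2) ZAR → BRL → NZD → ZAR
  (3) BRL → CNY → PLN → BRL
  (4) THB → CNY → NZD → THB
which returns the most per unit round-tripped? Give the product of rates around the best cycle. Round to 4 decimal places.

1.2156

(1) 0.04839 × 42.35 × 0.5438 = 1.11442
(2) 0.2477 × 0.3858 × 12.72 = 1.21556
(3) 1.517 × 0.6405 × 1.042 = 1.01245
(4) 0.1884 × 0.2413 × 22.76 = 1.03469
Highest is cycle (2) at 1.2156 (>1, arbitrage).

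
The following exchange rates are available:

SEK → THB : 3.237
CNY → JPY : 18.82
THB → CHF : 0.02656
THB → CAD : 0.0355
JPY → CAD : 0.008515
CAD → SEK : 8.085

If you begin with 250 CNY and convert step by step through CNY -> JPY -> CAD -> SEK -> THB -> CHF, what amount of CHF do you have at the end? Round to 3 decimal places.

27.848

250 CNY × 18.82 = 4705 JPY
4705 JPY × 0.008515 = 40.063075 CAD
40.063075 CAD × 8.085 = 323.909961375 SEK
323.909961375 SEK × 3.237 = 1048.496544970875 THB
1048.496544970875 THB × 0.02656 = 27.84806823442644 CHF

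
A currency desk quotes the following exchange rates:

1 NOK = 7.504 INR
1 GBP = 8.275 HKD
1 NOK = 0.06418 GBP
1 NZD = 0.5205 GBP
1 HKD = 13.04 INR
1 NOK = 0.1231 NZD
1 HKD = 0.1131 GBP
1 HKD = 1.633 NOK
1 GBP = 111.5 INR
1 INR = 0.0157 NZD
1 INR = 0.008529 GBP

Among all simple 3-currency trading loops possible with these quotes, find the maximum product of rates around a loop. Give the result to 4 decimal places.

0.9203

INR→GBP→HKD→INR: 0.008529 × 8.275 × 13.04 = 0.92033
INR→NZD→GBP→INR: 0.0157 × 0.5205 × 111.5 = 0.91116
NOK→GBP→HKD→NOK: 0.06418 × 8.275 × 1.633 = 0.86727
Maximum is INR→GBP→HKD→INR at 0.9203; no arbitrage — every cycle loses value.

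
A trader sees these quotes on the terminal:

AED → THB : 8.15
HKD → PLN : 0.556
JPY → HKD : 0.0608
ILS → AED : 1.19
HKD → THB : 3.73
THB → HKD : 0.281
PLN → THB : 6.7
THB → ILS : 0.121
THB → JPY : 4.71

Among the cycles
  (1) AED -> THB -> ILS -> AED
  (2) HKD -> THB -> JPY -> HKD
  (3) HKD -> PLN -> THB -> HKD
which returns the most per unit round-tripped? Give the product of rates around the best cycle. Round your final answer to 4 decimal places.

1.1735

(1) 8.15 × 0.121 × 1.19 = 1.17352
(2) 3.73 × 4.71 × 0.0608 = 1.06815
(3) 0.556 × 6.7 × 0.281 = 1.04678
Highest is cycle (1) at 1.1735 (>1, arbitrage).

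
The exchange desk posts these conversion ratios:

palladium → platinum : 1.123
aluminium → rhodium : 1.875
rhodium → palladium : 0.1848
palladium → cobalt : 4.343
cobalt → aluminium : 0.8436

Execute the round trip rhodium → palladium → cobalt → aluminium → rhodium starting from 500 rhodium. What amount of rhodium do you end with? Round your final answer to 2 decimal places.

500 rhodium × 0.1848 = 92.4 palladium
92.4 palladium × 4.343 = 401.2932 cobalt
401.2932 cobalt × 0.8436 = 338.53094352 aluminium
338.53094352 aluminium × 1.875 = 634.7455191 rhodium

634.75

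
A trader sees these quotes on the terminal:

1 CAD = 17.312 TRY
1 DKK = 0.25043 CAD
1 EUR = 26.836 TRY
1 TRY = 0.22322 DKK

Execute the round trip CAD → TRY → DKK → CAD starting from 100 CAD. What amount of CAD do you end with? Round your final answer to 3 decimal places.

100 CAD × 17.312 = 1731.2 TRY
1731.2 TRY × 0.22322 = 386.438464 DKK
386.438464 DKK × 0.25043 = 96.77578453952 CAD

96.776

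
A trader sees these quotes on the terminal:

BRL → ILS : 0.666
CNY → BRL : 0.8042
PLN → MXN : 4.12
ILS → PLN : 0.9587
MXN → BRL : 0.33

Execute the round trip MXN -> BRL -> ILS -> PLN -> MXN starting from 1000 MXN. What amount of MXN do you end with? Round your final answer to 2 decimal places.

868.10

1000 MXN × 0.33 = 330 BRL
330 BRL × 0.666 = 219.78 ILS
219.78 ILS × 0.9587 = 210.703086 PLN
210.703086 PLN × 4.12 = 868.09671432 MXN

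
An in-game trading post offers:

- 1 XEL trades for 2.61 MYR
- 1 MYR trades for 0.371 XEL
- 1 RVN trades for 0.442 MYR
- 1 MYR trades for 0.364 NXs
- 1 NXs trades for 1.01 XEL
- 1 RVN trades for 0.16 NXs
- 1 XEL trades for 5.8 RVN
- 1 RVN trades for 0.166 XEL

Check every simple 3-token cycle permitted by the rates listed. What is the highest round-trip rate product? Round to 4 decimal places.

MYR→NXs→XEL→MYR: 0.364 × 1.01 × 2.61 = 0.95954
MYR→XEL→RVN→MYR: 0.371 × 5.8 × 0.442 = 0.95110
NXs→XEL→RVN→NXs: 1.01 × 5.8 × 0.16 = 0.93728
Maximum is MYR→NXs→XEL→MYR at 0.9595; no arbitrage — every cycle loses value.

0.9595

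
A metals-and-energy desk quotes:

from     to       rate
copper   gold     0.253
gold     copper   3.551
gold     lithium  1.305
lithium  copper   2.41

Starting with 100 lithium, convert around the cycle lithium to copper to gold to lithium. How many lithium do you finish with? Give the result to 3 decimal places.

79.570

100 lithium × 2.41 = 241 copper
241 copper × 0.253 = 60.973 gold
60.973 gold × 1.305 = 79.569765 lithium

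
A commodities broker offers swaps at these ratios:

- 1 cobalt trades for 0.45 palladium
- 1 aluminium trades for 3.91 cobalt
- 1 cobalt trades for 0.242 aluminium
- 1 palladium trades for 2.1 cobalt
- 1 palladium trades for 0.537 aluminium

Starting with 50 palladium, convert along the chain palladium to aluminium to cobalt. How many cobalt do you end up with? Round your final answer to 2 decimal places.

50 palladium × 0.537 = 26.85 aluminium
26.85 aluminium × 3.91 = 104.9835 cobalt

104.98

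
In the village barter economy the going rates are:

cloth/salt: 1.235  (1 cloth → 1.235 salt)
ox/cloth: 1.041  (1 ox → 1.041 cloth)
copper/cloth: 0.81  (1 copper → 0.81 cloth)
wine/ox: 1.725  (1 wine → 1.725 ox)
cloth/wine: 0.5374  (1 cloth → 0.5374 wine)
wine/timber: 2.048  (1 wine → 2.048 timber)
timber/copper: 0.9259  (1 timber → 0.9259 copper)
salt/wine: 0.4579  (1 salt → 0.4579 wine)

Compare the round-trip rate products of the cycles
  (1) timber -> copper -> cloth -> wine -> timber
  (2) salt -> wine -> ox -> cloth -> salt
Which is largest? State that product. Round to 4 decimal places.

(1) 0.9259 × 0.81 × 0.5374 × 2.048 = 0.82542
(2) 0.4579 × 1.725 × 1.041 × 1.235 = 1.01549
Highest is cycle (2) at 1.0155 (>1, arbitrage).

1.0155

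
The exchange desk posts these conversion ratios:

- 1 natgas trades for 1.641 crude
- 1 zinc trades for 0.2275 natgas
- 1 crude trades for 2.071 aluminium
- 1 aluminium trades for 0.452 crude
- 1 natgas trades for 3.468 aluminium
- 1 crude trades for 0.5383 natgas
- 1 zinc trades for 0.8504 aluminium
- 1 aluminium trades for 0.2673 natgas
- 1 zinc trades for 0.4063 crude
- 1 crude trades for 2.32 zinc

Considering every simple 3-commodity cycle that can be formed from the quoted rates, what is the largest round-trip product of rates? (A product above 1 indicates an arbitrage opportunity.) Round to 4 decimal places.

0.9084

aluminium→natgas→crude→aluminium: 0.2673 × 1.641 × 2.071 = 0.90842
aluminium→crude→zinc→aluminium: 0.452 × 2.32 × 0.8504 = 0.89176
natgas→crude→zinc→natgas: 1.641 × 2.32 × 0.2275 = 0.86612
aluminium→crude→natgas→aluminium: 0.452 × 0.5383 × 3.468 = 0.84380
Maximum is aluminium→natgas→crude→aluminium at 0.9084; no arbitrage — every cycle loses value.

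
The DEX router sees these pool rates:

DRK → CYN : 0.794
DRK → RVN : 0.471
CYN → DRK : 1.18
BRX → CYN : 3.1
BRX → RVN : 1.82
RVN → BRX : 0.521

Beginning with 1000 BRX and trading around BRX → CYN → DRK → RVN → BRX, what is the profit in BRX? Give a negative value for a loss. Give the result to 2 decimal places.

1000 BRX × 3.1 = 3100 CYN
3100 CYN × 1.18 = 3658 DRK
3658 DRK × 0.471 = 1722.918 RVN
1722.918 RVN × 0.521 = 897.640278 BRX
Net change: 897.640278 − 1000 = -102.359722 BRX

-102.36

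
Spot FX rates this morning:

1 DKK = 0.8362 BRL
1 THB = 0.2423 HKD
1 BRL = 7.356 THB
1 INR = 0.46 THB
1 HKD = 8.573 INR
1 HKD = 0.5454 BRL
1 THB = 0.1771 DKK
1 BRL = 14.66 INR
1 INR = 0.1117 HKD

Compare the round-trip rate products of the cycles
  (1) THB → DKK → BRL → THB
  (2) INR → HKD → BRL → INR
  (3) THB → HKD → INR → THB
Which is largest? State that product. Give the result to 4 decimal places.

1.0894

(1) 0.1771 × 0.8362 × 7.356 = 1.08936
(2) 0.1117 × 0.5454 × 14.66 = 0.89310
(3) 0.2423 × 8.573 × 0.46 = 0.95553
Highest is cycle (1) at 1.0894 (>1, arbitrage).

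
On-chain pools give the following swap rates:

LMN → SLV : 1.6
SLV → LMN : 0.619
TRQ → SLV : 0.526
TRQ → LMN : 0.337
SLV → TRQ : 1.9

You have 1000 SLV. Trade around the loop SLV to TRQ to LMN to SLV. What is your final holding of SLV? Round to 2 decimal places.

1000 SLV × 1.9 = 1900 TRQ
1900 TRQ × 0.337 = 640.3 LMN
640.3 LMN × 1.6 = 1024.48 SLV

1024.48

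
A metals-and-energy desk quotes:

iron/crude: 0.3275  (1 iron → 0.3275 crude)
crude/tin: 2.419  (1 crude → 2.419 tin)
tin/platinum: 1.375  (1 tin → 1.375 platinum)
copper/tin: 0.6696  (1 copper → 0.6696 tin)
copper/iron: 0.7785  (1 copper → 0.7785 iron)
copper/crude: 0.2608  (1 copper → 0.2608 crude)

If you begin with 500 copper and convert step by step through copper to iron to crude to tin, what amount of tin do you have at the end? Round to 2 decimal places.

308.37

500 copper × 0.7785 = 389.25 iron
389.25 iron × 0.3275 = 127.479375 crude
127.479375 crude × 2.419 = 308.372608125 tin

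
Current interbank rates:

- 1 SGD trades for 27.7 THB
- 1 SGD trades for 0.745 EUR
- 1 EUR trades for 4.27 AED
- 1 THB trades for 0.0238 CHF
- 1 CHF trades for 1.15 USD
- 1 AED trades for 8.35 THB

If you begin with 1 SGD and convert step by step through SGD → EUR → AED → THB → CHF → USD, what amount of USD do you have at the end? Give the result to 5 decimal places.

0.72702

1 SGD × 0.745 = 0.745 EUR
0.745 EUR × 4.27 = 3.18115 AED
3.18115 AED × 8.35 = 26.5626025 THB
26.5626025 THB × 0.0238 = 0.6321899395 CHF
0.6321899395 CHF × 1.15 = 0.727018430425 USD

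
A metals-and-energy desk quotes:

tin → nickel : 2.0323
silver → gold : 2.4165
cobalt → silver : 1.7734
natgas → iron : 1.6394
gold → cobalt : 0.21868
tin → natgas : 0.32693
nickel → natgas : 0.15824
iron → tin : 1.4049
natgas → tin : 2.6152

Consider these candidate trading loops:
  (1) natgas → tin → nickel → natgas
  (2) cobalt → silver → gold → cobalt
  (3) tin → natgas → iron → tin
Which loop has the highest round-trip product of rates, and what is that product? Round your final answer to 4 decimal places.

(1) 2.6152 × 2.0323 × 0.15824 = 0.84103
(2) 1.7734 × 2.4165 × 0.21868 = 0.93714
(3) 0.32693 × 1.6394 × 1.4049 = 0.75298
Highest is cycle (2) at 0.9371 (≤1, no arbitrage).

0.9371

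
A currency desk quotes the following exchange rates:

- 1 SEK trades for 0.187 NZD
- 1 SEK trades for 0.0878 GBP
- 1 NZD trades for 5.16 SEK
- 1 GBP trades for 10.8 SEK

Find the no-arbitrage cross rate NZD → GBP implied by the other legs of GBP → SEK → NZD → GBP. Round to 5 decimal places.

Known legs of the cycle: 10.8 × 0.187 = 2.0196
For no arbitrage the full-cycle product must be 1, so the missing rate is 1 / 2.0196 ≈ 0.4951476.

0.49515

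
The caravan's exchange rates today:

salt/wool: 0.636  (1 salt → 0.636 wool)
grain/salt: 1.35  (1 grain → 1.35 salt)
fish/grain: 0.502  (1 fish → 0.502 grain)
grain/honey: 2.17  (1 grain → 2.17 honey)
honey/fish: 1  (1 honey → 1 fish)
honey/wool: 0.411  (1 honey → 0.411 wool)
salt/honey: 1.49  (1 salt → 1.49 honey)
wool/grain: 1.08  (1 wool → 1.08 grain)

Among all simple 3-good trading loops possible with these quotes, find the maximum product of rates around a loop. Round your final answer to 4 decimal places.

1.0893

grain→honey→fish→grain: 2.17 × 1 × 0.502 = 1.08934
grain→honey→wool→grain: 2.17 × 0.411 × 1.08 = 0.96322
grain→salt→wool→grain: 1.35 × 0.636 × 1.08 = 0.92729
Maximum is grain→honey→fish→grain at 1.0893; arbitrage exists.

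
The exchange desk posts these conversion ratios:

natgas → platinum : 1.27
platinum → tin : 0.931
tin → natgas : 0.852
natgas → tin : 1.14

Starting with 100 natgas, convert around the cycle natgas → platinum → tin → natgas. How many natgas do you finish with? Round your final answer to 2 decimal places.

100.74

100 natgas × 1.27 = 127 platinum
127 platinum × 0.931 = 118.237 tin
118.237 tin × 0.852 = 100.737924 natgas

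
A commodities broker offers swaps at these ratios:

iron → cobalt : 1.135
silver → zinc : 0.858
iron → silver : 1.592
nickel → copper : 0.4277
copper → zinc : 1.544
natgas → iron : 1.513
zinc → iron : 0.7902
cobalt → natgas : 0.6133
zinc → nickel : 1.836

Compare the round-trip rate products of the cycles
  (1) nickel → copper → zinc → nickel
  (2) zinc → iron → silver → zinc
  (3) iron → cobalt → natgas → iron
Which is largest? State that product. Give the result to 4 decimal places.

1.2124

(1) 0.4277 × 1.544 × 1.836 = 1.21244
(2) 0.7902 × 1.592 × 0.858 = 1.07936
(3) 1.135 × 0.6133 × 1.513 = 1.05319
Highest is cycle (1) at 1.2124 (>1, arbitrage).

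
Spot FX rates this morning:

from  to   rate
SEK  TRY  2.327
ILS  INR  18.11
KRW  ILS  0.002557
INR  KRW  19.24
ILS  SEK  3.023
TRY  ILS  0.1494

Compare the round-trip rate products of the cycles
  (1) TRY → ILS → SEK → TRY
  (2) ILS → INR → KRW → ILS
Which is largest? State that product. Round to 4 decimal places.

(1) 0.1494 × 3.023 × 2.327 = 1.05096
(2) 18.11 × 19.24 × 0.002557 = 0.89095
Highest is cycle (1) at 1.0510 (>1, arbitrage).

1.0510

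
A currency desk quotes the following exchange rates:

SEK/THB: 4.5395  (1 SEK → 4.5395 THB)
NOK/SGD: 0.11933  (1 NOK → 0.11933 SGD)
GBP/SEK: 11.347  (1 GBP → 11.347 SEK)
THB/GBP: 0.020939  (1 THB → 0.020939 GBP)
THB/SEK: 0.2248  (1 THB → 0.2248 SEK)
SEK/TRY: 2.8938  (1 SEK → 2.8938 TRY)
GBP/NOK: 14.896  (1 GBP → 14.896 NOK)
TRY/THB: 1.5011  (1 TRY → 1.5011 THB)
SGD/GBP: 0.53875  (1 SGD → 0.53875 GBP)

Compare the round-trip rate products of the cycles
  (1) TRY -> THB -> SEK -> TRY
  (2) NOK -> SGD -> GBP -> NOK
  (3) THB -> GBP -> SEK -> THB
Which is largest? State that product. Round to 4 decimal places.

1.0786

(1) 1.5011 × 0.2248 × 2.8938 = 0.97650
(2) 0.11933 × 0.53875 × 14.896 = 0.95765
(3) 0.020939 × 11.347 × 4.5395 = 1.07856
Highest is cycle (3) at 1.0786 (>1, arbitrage).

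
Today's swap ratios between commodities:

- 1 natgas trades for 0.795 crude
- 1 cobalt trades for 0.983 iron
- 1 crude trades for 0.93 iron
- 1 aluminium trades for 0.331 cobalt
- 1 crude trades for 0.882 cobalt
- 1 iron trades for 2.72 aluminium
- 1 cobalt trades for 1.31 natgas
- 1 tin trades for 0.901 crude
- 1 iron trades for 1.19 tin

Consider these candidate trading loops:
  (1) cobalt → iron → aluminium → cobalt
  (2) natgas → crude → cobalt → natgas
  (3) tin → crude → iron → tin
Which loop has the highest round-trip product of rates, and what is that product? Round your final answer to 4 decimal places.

(1) 0.983 × 2.72 × 0.331 = 0.88501
(2) 0.795 × 0.882 × 1.31 = 0.91856
(3) 0.901 × 0.93 × 1.19 = 0.99714
Highest is cycle (3) at 0.9971 (≤1, no arbitrage).

0.9971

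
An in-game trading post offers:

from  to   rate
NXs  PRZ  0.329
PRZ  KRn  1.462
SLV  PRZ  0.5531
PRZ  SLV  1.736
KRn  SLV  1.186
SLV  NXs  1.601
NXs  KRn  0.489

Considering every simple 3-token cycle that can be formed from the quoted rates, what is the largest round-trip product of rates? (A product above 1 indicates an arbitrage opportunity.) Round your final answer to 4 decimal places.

0.9590

SLV→PRZ→KRn→SLV: 0.5531 × 1.462 × 1.186 = 0.95904
SLV→NXs→KRn→SLV: 1.601 × 0.489 × 1.186 = 0.92851
SLV→NXs→PRZ→SLV: 1.601 × 0.329 × 1.736 = 0.91440
Maximum is SLV→PRZ→KRn→SLV at 0.9590; no arbitrage — every cycle loses value.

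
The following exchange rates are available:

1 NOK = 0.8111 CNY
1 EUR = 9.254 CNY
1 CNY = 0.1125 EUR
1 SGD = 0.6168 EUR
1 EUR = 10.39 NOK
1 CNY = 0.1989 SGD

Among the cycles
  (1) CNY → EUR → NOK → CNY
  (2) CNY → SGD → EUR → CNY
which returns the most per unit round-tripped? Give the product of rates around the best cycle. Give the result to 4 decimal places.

(1) 0.1125 × 10.39 × 0.8111 = 0.94807
(2) 0.1989 × 0.6168 × 9.254 = 1.13529
Highest is cycle (2) at 1.1353 (>1, arbitrage).

1.1353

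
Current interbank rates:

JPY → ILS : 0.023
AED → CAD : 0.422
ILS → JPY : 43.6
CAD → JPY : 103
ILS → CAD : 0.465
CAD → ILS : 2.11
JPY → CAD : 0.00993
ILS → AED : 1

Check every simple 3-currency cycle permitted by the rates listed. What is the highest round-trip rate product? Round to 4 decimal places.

1.1016

ILS→CAD→JPY→ILS: 0.465 × 103 × 0.023 = 1.10159
ILS→JPY→CAD→ILS: 43.6 × 0.00993 × 2.11 = 0.91352
AED→CAD→ILS→AED: 0.422 × 2.11 × 1 = 0.89042
Maximum is ILS→CAD→JPY→ILS at 1.1016; arbitrage exists.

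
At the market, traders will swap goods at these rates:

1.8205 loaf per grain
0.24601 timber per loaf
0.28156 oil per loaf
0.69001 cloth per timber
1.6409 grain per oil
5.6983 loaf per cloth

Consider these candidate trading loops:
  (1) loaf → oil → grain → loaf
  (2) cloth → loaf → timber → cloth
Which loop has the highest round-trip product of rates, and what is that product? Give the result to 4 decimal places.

(1) 0.28156 × 1.6409 × 1.8205 = 0.84109
(2) 5.6983 × 0.24601 × 0.69001 = 0.96728
Highest is cycle (2) at 0.9673 (≤1, no arbitrage).

0.9673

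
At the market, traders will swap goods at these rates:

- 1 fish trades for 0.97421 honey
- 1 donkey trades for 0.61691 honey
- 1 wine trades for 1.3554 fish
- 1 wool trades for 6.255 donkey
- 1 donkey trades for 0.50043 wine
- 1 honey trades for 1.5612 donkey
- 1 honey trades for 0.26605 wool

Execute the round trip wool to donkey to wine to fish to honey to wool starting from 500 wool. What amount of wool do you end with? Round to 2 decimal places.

549.82

500 wool × 6.255 = 3127.5 donkey
3127.5 donkey × 0.50043 = 1565.094825 wine
1565.094825 wine × 1.3554 = 2121.329525805 fish
2121.329525805 fish × 0.97421 = 2066.62043733448905 honey
2066.62043733448905 honey × 0.26605 = 549.8243673528408117525 wool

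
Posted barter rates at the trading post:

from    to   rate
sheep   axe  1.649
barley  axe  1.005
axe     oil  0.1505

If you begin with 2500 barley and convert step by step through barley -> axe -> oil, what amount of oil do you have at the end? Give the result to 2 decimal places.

378.13

2500 barley × 1.005 = 2512.5 axe
2512.5 axe × 0.1505 = 378.13125 oil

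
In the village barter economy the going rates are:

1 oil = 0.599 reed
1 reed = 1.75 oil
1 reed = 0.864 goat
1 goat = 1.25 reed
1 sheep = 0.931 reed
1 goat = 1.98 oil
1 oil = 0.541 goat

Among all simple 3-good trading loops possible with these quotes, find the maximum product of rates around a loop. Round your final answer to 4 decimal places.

1.1834

reed→oil→goat→reed: 1.75 × 0.541 × 1.25 = 1.18344
reed→goat→oil→reed: 0.864 × 1.98 × 0.599 = 1.02472
Maximum is reed→oil→goat→reed at 1.1834; arbitrage exists.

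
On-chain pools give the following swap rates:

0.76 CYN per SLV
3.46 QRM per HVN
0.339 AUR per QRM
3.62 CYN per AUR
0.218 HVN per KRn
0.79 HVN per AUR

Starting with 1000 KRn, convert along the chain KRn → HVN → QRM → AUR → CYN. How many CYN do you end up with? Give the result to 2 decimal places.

1000 KRn × 0.218 = 218 HVN
218 HVN × 3.46 = 754.28 QRM
754.28 QRM × 0.339 = 255.70092 AUR
255.70092 AUR × 3.62 = 925.6373304 CYN

925.64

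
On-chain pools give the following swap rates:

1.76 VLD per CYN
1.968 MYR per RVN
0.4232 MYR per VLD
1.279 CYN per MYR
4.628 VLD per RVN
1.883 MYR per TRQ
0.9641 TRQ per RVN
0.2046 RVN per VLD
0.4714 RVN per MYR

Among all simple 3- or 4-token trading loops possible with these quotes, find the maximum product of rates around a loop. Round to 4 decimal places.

CYN→VLD→MYR→CYN: 1.76 × 0.4232 × 1.279 = 0.95264
RVN→VLD→MYR→RVN: 4.628 × 0.4232 × 0.4714 = 0.92327
CYN→VLD→RVN→MYR→CYN: 1.76 × 0.2046 × 1.968 × 1.279 = 0.90639
RVN→TRQ→MYR→RVN: 0.9641 × 1.883 × 0.4714 = 0.85578
Maximum is CYN→VLD→MYR→CYN at 0.9526; no arbitrage — every cycle loses value.

0.9526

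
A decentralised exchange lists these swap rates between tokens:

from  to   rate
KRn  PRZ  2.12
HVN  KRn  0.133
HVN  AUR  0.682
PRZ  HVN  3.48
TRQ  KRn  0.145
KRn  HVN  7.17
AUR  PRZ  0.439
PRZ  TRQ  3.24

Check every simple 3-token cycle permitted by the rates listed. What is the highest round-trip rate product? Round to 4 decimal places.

HVN→AUR→PRZ→HVN: 0.682 × 0.439 × 3.48 = 1.04191
TRQ→KRn→PRZ→TRQ: 0.145 × 2.12 × 3.24 = 0.99598
HVN→KRn→PRZ→HVN: 0.133 × 2.12 × 3.48 = 0.98122
Maximum is HVN→AUR→PRZ→HVN at 1.0419; arbitrage exists.

1.0419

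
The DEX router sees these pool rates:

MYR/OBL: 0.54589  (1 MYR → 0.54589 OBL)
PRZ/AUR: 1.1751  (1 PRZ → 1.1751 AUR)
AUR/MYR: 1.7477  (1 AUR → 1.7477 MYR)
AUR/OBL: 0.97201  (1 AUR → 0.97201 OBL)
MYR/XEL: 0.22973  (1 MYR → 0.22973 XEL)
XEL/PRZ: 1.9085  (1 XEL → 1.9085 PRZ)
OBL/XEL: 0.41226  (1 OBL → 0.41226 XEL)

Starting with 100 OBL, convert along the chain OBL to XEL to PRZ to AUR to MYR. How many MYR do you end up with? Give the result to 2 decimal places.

100 OBL × 0.41226 = 41.226 XEL
41.226 XEL × 1.9085 = 78.679821 PRZ
78.679821 PRZ × 1.1751 = 92.4566576571 AUR
92.4566576571 AUR × 1.7477 = 161.58650058731367 MYR

161.59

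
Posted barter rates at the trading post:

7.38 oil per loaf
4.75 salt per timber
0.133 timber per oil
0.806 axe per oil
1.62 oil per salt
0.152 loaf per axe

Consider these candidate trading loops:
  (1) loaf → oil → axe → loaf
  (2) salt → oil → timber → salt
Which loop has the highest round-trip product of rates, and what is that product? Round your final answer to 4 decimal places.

(1) 7.38 × 0.806 × 0.152 = 0.90414
(2) 1.62 × 0.133 × 4.75 = 1.02344
Highest is cycle (2) at 1.0234 (>1, arbitrage).

1.0234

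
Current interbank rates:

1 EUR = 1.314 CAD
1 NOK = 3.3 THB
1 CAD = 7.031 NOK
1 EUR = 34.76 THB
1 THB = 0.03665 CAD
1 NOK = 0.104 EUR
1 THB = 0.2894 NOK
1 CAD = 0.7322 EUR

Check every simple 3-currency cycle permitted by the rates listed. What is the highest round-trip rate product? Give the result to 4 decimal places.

NOK→EUR→THB→NOK: 0.104 × 34.76 × 0.2894 = 1.04619
NOK→EUR→CAD→NOK: 0.104 × 1.314 × 7.031 = 0.96083
THB→CAD→EUR→THB: 0.03665 × 0.7322 × 34.76 = 0.93279
NOK→THB→CAD→NOK: 3.3 × 0.03665 × 7.031 = 0.85036
Maximum is NOK→EUR→THB→NOK at 1.0462; arbitrage exists.

1.0462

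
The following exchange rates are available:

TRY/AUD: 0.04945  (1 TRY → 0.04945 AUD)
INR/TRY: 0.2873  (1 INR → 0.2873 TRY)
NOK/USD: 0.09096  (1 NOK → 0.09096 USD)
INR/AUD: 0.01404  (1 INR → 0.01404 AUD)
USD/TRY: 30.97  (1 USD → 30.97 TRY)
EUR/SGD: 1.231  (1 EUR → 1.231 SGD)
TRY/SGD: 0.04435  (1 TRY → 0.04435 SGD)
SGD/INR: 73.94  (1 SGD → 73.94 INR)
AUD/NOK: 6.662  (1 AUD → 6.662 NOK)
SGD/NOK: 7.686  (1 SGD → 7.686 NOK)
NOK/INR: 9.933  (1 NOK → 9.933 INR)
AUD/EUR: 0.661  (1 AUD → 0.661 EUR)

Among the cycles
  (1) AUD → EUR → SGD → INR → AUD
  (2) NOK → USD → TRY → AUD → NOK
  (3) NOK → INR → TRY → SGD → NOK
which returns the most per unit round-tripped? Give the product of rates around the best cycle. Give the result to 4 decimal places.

(1) 0.661 × 1.231 × 73.94 × 0.01404 = 0.84471
(2) 0.09096 × 30.97 × 0.04945 × 6.662 = 0.92803
(3) 9.933 × 0.2873 × 0.04435 × 7.686 = 0.97277
Highest is cycle (3) at 0.9728 (≤1, no arbitrage).

0.9728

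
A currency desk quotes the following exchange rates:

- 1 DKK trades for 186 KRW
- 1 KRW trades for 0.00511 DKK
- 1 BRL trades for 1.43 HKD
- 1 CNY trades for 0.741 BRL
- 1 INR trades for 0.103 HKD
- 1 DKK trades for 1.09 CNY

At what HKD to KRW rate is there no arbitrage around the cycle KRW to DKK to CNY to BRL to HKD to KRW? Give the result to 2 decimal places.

169.43

Known legs of the cycle: 0.00511 × 1.09 × 0.741 × 1.43 = 0.005902033137
For no arbitrage the full-cycle product must be 1, so the missing rate is 1 / 0.005902033137 ≈ 169.4331.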